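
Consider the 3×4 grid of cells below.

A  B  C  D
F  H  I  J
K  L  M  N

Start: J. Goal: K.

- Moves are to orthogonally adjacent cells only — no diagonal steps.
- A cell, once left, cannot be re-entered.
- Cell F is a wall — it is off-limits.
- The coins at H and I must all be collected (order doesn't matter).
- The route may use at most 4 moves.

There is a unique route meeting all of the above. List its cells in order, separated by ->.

Any route must reach H and I and still end at K within 4 moves, so the order of the required stops is forced.
Route from J: 2× left (reaching H), down to L, left to K — 4 moves in all.
Check: all required cells visited; 4 ≤ 4 moves.

J -> I -> H -> L -> K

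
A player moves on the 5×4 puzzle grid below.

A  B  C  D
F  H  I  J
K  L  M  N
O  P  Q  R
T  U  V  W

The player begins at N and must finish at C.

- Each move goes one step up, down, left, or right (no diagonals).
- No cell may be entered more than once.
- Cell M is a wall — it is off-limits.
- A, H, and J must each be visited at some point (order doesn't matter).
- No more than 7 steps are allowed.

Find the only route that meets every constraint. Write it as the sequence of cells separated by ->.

The budget equals the shortest possible length, so every move has to be on a shortest route through the required cells.
Route from N: up 1 to J, left 3 to F, up 1 to A, right 2 to C — 7 moves in all.
Check: all required cells visited; 7 ≤ 7 moves.

N -> J -> I -> H -> F -> A -> B -> C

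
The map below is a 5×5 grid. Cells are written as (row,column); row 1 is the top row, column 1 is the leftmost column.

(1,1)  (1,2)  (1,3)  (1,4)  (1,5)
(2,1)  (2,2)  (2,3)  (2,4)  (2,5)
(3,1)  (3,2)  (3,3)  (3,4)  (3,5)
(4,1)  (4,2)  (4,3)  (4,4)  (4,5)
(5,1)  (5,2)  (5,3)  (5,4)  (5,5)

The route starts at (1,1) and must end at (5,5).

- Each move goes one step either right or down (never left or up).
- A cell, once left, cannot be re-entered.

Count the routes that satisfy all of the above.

A right/down-only route from (1,1) to (5,5) makes exactly 4 down-moves and 4 right-moves in some order.
With no other constraints that would be C(8,4) = 70 routes.
That gives 70 routes.

70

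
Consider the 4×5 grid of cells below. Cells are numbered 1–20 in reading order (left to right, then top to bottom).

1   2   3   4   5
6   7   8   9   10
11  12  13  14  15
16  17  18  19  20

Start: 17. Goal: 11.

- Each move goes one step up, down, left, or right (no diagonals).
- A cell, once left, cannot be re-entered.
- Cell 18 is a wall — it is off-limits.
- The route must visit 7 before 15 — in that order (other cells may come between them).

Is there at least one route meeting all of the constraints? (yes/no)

One route that works: 17 → 12 → 7 → 8 → 13 → 14 → 15 → 10 → 5 → 4 → 3 → 2 → 1 → 6 → 11.

yes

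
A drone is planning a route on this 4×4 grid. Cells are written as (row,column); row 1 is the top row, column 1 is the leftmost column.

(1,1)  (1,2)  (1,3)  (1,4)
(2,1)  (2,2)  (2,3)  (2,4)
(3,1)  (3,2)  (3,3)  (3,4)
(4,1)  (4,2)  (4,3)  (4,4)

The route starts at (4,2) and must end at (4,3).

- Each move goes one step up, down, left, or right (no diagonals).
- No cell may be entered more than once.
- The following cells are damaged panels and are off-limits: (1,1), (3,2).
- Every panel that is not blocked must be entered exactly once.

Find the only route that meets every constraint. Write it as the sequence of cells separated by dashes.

Need to visit all 14 open cells exactly once, starting at (4,2) and ending at (4,3).
Cell (1,2) has only two open neighbours ((2,2) and (1,3)), so the path must pass straight through it: one of those is the cell it's entered from and the other is where it exits.
Route from (4,2): left 1 to (4,1), up 2 to (2,1), right 1 to (2,2), up 1 to (1,2), right 2 to (1,4), down 1 to (2,4), left 1 to (2,3), down 1 to (3,3), right 1 to (3,4), down 1 to (4,4), left 1 to (4,3) — 13 moves in all.
Check: all 14 open cells covered.

(4,2) - (4,1) - (3,1) - (2,1) - (2,2) - (1,2) - (1,3) - (1,4) - (2,4) - (2,3) - (3,3) - (3,4) - (4,4) - (4,3)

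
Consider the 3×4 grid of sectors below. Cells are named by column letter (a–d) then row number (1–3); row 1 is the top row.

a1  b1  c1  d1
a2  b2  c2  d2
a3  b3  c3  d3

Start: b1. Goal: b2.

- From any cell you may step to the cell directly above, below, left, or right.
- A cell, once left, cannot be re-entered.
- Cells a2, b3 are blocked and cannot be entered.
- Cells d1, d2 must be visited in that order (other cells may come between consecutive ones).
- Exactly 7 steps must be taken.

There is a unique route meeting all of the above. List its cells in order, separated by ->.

The waypoints must appear in the order d1, d2, with no cell reused.
Route from b1: right 2 to d1, down 2 to d3, left 1 to c3, up 1 to c2, left 1 to b2 — 7 moves in all.
Check: order respected (d1 at step 2, d2 at step 3); 7 moves as required.

b1 -> c1 -> d1 -> d2 -> d3 -> c3 -> c2 -> b2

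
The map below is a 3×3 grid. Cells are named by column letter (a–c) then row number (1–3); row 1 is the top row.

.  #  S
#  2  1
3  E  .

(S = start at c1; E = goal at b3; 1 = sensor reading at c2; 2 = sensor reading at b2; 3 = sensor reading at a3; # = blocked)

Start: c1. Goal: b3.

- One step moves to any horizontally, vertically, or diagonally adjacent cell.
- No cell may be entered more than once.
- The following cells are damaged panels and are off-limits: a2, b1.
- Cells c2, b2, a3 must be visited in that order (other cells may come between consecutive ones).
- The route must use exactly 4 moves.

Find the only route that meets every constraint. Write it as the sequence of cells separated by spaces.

c1 c2 b2 a3 b3

The waypoints must appear in the order c2, b2, a3, with no cell reused.
Route from c1: down to c2, left to b2, down-left to a3, right to b3 — 4 moves in all.
Check: order respected (1 at step 1, 2 at step 2, 3 at step 3); 4 moves as required.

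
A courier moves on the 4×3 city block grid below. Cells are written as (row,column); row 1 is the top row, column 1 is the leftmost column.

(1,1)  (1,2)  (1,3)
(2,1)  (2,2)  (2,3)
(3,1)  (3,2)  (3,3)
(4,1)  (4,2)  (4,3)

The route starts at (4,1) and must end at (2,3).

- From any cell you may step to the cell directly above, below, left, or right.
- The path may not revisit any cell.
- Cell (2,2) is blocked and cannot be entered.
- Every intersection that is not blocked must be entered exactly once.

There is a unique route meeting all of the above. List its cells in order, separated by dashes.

(4,1) - (4,2) - (4,3) - (3,3) - (3,2) - (3,1) - (2,1) - (1,1) - (1,2) - (1,3) - (2,3)

Need to visit all 11 open cells exactly once, starting at (4,1) and ending at (2,3).
Cell (1,1) has only two open neighbours ((2,1) and (1,2)), so the path must pass straight through it: one of those is the cell it's entered from and the other is where it exits.
Route from (4,1): 2× right (reaching (4,3)), up to (3,3), 2× left (reaching (3,1)), 2× up (reaching (1,1)), 2× right (reaching (1,3)), down to (2,3) — 10 moves in all.
Check: all 11 open cells covered.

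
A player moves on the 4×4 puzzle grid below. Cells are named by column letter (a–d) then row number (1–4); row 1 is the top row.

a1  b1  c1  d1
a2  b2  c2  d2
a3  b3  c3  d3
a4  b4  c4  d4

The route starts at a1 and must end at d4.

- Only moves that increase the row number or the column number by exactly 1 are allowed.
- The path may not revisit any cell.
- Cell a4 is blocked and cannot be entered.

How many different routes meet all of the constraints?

19

A right/down-only route from a1 to d4 makes exactly 3 down-moves and 3 right-moves in some order.
With no other constraints that would be C(6,3) = 20 routes.
Subtract routes through each blocked cell (inclusion–exclusion for overlaps): − through a4: 1 → 19.
That gives 19 routes.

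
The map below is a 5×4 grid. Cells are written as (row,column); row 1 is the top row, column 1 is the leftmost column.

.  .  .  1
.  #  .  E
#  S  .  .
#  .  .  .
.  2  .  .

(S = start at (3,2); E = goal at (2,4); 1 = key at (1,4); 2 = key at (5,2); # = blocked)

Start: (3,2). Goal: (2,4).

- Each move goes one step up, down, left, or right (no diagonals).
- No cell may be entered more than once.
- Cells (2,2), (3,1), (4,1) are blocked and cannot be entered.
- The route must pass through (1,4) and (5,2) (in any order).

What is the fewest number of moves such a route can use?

Any route passes through (1,4) and (5,2) in some order between (3,2) and (2,4). Summing Manhattan distances along each leg and taking the cheapest ordering ((3,2) → (5,2) → (1,4) → (2,4)) gives a lower bound of 2 + 6 + 1 = 9 moves.
A route of 9 moves achieves this: (3,2) → (4,2) → (5,2) → (5,3) → (4,3) → (3,3) → (2,3) → (1,3) → (1,4) → (2,4).
Since 9 matches the lower bound, it is optimal.

9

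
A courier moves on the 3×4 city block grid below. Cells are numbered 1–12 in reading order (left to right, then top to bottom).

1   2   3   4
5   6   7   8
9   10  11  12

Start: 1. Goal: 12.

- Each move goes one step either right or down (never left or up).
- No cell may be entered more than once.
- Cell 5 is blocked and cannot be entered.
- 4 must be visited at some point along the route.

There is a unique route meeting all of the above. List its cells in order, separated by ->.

Moves only go right or down, so the column and row indices never decrease.
Route from 1: 3× right (reaching 4), 2× down (reaching 12) — 5 moves in all.
Check: all required cells visited.

1 -> 2 -> 3 -> 4 -> 8 -> 12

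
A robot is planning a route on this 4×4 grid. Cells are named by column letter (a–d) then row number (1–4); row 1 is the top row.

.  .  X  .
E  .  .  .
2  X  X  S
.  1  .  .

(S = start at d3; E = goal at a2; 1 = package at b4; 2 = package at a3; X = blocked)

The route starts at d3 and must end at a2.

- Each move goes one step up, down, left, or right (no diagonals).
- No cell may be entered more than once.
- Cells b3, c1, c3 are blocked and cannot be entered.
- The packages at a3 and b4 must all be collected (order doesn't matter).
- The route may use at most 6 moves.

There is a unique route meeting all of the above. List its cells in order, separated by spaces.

Any route must reach a3 and b4 and still end at a2 within 6 moves, so the order of the required stops is forced.
Route from d3: down 1 to d4, left 3 to a4, up 2 to a2 — 6 moves in all.
Check: all required cells visited; 6 ≤ 6 moves.

d3 d4 c4 b4 a4 a3 a2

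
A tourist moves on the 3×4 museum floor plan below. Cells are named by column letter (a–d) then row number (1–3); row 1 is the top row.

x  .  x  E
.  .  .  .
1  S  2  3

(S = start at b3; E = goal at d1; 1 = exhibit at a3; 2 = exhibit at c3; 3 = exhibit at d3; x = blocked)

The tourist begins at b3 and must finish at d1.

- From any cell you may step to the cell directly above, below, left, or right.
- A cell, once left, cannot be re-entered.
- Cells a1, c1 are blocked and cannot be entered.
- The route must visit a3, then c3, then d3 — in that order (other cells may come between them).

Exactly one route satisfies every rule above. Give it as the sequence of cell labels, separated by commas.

b3, a3, a2, b2, c2, c3, d3, d2, d1

The waypoints must appear in the order a3, c3, d3, with no cell reused.
Route from b3: left 1 to a3, up 1 to a2, right 2 to c2, down 1 to c3, right 1 to d3, up 2 to d1 — 8 moves in all.
Check: order respected (1 at step 1, 2 at step 5, 3 at step 6).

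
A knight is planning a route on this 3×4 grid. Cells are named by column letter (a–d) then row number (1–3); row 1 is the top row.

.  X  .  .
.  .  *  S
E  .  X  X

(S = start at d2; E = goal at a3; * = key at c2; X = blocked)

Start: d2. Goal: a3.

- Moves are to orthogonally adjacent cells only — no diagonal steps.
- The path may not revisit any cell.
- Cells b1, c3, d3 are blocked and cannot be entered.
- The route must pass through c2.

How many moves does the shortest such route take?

4

Any route passes through c2 somewhere between d2 and a3. Summing Manhattan distances along the two legs (d2 → c2 → a3) gives a lower bound of 1 + 3 = 4 moves.
A route of 4 moves achieves this: d2 → c2 → b2 → b3 → a3.
Since 4 matches the lower bound, it is optimal.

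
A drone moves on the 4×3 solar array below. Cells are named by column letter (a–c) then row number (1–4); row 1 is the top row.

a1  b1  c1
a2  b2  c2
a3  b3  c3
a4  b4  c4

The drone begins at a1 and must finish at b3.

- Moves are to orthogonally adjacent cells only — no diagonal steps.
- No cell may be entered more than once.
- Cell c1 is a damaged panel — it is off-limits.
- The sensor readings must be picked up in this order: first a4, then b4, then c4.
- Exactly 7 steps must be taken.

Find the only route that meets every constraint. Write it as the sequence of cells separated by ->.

The waypoints must appear in the order a4, b4, c4, with no cell reused.
Route from a1: down 3 to a4, right 2 to c4, up 1 to c3, left 1 to b3 — 7 moves in all.
Check: order respected (a4 at step 3, b4 at step 4, c4 at step 5); 7 moves as required.

a1 -> a2 -> a3 -> a4 -> b4 -> c4 -> c3 -> b3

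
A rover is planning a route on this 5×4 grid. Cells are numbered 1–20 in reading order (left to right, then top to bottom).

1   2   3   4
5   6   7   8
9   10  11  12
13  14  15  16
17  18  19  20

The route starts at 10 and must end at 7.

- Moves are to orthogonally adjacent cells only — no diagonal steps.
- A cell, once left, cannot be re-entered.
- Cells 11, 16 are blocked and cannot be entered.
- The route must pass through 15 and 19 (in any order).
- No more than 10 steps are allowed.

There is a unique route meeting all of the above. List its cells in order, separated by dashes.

The 10-move cap with required stops at 15, 19 leaves no slack for detours.
Route from 10: down to 14, right to 15, down to 19, 2× left (reaching 17), 3× up (reaching 5), 2× right (reaching 7) — 10 moves in all.
Check: all required cells visited; 10 ≤ 10 moves.

10 - 14 - 15 - 19 - 18 - 17 - 13 - 9 - 5 - 6 - 7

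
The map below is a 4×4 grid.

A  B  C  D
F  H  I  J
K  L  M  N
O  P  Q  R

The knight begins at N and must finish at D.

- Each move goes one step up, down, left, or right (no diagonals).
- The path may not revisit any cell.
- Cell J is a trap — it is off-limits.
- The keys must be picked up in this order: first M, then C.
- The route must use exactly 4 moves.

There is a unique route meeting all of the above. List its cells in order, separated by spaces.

N M I C D

The waypoints must appear in the order M, C, with no cell reused.
Route from N: left to M, 2× up (reaching C), right to D — 4 moves in all.
Check: order respected (M at step 1, C at step 3); 4 moves as required.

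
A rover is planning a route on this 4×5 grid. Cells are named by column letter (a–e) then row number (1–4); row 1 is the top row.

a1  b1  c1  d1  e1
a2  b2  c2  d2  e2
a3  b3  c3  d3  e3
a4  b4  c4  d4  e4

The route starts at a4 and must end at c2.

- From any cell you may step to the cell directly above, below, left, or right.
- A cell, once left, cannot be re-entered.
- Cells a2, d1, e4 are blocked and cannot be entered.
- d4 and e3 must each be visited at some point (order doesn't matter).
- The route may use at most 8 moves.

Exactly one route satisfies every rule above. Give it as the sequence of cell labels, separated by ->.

a4 -> b4 -> c4 -> d4 -> d3 -> e3 -> e2 -> d2 -> c2

The 8-move cap with required stops at d4, e3 leaves no slack for detours.
Route from a4: right 3 to d4, up 1 to d3, right 1 to e3, up 1 to e2, left 2 to c2 — 8 moves in all.
Check: all required cells visited; 8 ≤ 8 moves.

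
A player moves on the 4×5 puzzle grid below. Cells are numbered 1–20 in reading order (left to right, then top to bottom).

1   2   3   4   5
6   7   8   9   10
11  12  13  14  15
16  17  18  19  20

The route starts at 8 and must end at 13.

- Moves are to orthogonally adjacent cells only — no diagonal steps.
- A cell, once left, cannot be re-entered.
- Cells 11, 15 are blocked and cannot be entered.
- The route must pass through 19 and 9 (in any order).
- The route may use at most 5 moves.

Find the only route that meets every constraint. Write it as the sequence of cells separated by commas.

8, 9, 14, 19, 18, 13

The 5-move cap with required stops at 19, 9 leaves no slack for detours.
Route from 8: right to 9, 2× down (reaching 19), left to 18, up to 13 — 5 moves in all.
Check: all required cells visited; 5 ≤ 5 moves.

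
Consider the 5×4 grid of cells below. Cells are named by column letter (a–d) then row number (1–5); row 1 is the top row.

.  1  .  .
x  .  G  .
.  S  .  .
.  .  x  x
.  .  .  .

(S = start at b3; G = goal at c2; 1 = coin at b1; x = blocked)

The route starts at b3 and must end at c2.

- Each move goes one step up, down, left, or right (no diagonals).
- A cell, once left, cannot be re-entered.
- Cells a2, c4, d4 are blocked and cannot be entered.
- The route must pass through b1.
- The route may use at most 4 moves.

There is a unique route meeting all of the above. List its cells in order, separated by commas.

b3, b2, b1, c1, c2

The 4-move cap with required stops at b1 leaves no slack for detours.
Route from b3: up 2 to b1, right 1 to c1, down 1 to c2 — 4 moves in all.
Check: all required cells visited; 4 ≤ 4 moves.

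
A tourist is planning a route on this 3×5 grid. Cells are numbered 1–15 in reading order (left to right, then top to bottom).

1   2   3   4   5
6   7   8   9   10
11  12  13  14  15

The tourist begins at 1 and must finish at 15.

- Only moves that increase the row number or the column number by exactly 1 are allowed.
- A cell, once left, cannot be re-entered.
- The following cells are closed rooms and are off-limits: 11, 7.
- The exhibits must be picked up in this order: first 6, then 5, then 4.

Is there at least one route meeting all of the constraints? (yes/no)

no

5 lies above 6, so going from 6 to 5 would need an upward move — but moves only go right/down, so 6 cannot be visited before 5.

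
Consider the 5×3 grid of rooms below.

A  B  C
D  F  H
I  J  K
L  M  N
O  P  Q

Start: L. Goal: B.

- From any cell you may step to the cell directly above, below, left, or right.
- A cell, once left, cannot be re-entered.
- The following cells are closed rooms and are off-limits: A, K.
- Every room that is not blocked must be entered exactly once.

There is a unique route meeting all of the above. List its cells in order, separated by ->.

Need to visit all 13 open cells exactly once, starting at L and ending at B.
Cell C has only two open neighbours (H and B), so the path must pass straight through it: one of those is the cell it's entered from and the other is where it exits.
Route from L: down 1 to O, right 2 to Q, up 1 to N, left 1 to M, up 1 to J, left 1 to I, up 1 to D, right 2 to H, up 1 to C, left 1 to B — 12 moves in all.
Check: all 13 open cells covered.

L -> O -> P -> Q -> N -> M -> J -> I -> D -> F -> H -> C -> B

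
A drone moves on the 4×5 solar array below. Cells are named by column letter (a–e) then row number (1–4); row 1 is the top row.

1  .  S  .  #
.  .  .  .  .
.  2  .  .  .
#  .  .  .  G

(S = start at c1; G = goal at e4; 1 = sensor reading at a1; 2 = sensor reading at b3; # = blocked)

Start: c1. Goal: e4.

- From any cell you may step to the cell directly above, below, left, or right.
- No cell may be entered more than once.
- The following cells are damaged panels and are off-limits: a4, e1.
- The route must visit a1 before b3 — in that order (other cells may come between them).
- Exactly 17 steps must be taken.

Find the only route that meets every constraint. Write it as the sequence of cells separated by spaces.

c1 d1 d2 e2 e3 d3 c3 c2 b2 b1 a1 a2 a3 b3 b4 c4 d4 e4

The waypoints must appear in the order a1, b3, with no cell reused.
Route from c1: right 1 to d1, down 1 to d2, right 1 to e2, down 1 to e3, left 2 to c3, up 1 to c2, left 1 to b2, up 1 to b1, left 1 to a1, down 2 to a3, right 1 to b3, down 1 to b4, right 3 to e4 — 17 moves in all.
Check: order respected (1 at step 10, 2 at step 13); 17 moves as required.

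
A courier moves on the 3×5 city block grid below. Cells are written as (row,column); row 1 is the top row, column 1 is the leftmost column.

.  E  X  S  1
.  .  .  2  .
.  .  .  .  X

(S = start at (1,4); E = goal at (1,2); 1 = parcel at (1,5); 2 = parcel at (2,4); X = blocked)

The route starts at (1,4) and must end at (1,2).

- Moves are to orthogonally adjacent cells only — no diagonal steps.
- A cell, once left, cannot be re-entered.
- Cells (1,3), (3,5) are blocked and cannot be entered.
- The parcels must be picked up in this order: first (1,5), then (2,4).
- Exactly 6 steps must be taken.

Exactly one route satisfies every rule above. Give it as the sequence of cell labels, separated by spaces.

The waypoints must appear in the order (1,5), (2,4), with no cell reused.
Route from (1,4): right 1 to (1,5), down 1 to (2,5), left 3 to (2,2), up 1 to (1,2) — 6 moves in all.
Check: order respected (1 at step 1, 2 at step 3); 6 moves as required.

(1,4) (1,5) (2,5) (2,4) (2,3) (2,2) (1,2)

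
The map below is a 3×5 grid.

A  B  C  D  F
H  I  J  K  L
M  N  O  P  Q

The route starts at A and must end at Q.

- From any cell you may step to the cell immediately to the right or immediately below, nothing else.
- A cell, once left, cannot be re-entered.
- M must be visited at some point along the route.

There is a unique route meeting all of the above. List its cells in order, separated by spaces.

Moves only go right or down, so the column and row indices never decrease.
Route from A: down 2 to M, right 4 to Q — 6 moves in all.
Check: all required cells visited.

A H M N O P Q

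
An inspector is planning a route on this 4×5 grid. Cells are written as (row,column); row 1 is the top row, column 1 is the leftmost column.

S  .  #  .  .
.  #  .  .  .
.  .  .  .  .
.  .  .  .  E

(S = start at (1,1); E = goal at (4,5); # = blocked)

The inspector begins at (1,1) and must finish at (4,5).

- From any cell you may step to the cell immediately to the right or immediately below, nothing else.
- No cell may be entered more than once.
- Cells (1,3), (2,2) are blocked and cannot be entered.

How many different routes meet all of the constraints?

5

A right/down-only route from (1,1) to (4,5) makes exactly 3 down-moves and 4 right-moves in some order.
With no other constraints that would be C(7,3) = 35 routes.
Subtract routes through each blocked cell (inclusion–exclusion for overlaps): − through (1,3): 10 − through (2,2): 20 → 5.
That gives 5 routes.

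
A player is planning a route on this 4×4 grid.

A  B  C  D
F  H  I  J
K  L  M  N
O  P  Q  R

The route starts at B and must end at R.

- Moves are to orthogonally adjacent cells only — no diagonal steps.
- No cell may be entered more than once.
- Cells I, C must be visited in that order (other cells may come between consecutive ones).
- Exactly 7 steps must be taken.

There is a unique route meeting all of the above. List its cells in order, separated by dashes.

B - H - I - C - D - J - N - R

The waypoints must appear in the order I, C, with no cell reused.
Route from B: down to H, right to I, up to C, right to D, 3× down (reaching R) — 7 moves in all.
Check: order respected (I at step 2, C at step 3); 7 moves as required.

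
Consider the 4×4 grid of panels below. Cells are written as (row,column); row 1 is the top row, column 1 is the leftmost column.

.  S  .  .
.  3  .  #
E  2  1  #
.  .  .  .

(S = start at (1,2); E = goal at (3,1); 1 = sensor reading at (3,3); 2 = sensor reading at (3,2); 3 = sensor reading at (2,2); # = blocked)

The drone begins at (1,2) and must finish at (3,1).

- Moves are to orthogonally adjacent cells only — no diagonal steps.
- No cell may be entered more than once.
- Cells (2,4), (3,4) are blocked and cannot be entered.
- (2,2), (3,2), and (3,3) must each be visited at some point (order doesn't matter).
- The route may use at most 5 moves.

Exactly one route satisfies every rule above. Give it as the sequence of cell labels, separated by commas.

The 5-move cap with required stops at (2,2), (3,2), (3,3) leaves no slack for detours.
Route from (1,2): down 1 to (2,2), right 1 to (2,3), down 1 to (3,3), left 2 to (3,1) — 5 moves in all.
Check: all required cells visited; 5 ≤ 5 moves.

(1,2), (2,2), (2,3), (3,3), (3,2), (3,1)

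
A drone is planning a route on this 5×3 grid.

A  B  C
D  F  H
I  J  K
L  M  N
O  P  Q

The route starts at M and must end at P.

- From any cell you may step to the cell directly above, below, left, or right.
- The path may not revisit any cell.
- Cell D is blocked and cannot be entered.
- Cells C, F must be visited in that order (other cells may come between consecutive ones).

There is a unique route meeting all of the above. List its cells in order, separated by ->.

The waypoints must appear in the order C, F, with no cell reused.
Route from M: right to N, 3× up (reaching C), left to B, 2× down (reaching J), left to I, 2× down (reaching O), right to P — 11 moves in all.
Check: order respected (C at step 4, F at step 6).

M -> N -> K -> H -> C -> B -> F -> J -> I -> L -> O -> P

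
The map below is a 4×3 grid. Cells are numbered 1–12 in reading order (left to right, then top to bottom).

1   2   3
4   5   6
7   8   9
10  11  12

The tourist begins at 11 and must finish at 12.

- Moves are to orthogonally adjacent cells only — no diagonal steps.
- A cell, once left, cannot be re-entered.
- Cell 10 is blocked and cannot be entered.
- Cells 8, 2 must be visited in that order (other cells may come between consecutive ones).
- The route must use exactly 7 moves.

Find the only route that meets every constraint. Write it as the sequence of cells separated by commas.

The waypoints must appear in the order 8, 2, with no cell reused.
Route from 11: 3× up (reaching 2), right to 3, 3× down (reaching 12) — 7 moves in all.
Check: order respected (8 at step 1, 2 at step 3); 7 moves as required.

11, 8, 5, 2, 3, 6, 9, 12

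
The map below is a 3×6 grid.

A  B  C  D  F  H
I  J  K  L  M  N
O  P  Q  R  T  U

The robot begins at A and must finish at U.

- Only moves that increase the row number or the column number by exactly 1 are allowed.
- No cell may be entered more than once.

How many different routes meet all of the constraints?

A right/down-only route from A to U makes exactly 2 down-moves and 5 right-moves in some order.
With no other constraints that would be C(7,2) = 21 routes.
That gives 21 routes.

21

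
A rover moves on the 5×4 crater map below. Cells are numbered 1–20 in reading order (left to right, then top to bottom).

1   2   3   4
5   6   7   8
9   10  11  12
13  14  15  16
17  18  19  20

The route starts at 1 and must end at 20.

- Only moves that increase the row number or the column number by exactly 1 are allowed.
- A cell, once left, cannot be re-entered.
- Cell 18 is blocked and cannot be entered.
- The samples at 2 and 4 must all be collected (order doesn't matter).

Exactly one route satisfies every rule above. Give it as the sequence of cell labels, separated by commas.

Moves only go right or down, so the column and row indices never decrease.
Route from 1: right 3 to 4, down 4 to 20 — 7 moves in all.
Check: all required cells visited.

1, 2, 3, 4, 8, 12, 16, 20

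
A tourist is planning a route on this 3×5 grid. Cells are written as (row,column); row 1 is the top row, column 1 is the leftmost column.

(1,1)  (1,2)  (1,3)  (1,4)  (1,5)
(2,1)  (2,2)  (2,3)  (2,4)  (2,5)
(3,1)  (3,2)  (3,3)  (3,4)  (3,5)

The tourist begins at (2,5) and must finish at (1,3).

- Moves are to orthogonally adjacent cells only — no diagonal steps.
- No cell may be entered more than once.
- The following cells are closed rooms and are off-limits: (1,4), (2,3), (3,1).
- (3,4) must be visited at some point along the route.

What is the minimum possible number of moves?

Any route passes through (3,4) somewhere between (2,5) and (1,3). Summing Manhattan distances along the two legs ((2,5) → (3,4) → (1,3)) gives a lower bound of 2 + 3 = 5 moves.
That bound ignores the blocked cells. Measuring each leg by the fewest moves that actually steer around them ((2,5)→(3,4): 2; (3,4)→(1,3): 5) raises the lower bound to 7.
A route of 7 moves exists: (2,5) → (3,5) → (3,4) → (3,3) → (3,2) → (2,2) → (1,2) → (1,3).
Since 7 matches that lower bound, it is optimal.

7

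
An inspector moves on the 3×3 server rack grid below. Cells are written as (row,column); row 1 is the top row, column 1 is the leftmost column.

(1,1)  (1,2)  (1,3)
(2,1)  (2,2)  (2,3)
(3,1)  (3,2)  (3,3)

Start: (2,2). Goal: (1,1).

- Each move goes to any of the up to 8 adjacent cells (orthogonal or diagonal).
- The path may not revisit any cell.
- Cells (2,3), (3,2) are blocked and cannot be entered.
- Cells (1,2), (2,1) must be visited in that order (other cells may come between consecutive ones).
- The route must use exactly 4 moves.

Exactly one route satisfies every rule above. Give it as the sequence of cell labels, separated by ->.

(2,2) -> (1,3) -> (1,2) -> (2,1) -> (1,1)

The waypoints must appear in the order (1,2), (2,1), with no cell reused.
Route from (2,2): up-right to (1,3), left to (1,2), down-left to (2,1), up to (1,1) — 4 moves in all.
Check: order respected ((1,2) at step 2, (2,1) at step 3); 4 moves as required.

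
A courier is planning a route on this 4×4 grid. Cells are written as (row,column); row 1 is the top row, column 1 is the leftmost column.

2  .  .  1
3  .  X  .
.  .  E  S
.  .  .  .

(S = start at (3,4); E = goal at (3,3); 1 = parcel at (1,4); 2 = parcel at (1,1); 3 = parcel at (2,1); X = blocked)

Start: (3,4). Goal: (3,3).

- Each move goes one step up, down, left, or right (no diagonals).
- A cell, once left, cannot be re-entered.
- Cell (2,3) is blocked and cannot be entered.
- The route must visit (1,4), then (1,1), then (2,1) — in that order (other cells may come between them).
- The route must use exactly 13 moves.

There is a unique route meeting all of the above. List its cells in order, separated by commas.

The waypoints must appear in the order (1,4), (1,1), (2,1), with no cell reused.
Route from (3,4): up 2 to (1,4), left 3 to (1,1), down 1 to (2,1), right 1 to (2,2), down 1 to (3,2), left 1 to (3,1), down 1 to (4,1), right 2 to (4,3), up 1 to (3,3) — 13 moves in all.
Check: order respected (1 at step 2, 2 at step 5, 3 at step 6); 13 moves as required.

(3,4), (2,4), (1,4), (1,3), (1,2), (1,1), (2,1), (2,2), (3,2), (3,1), (4,1), (4,2), (4,3), (3,3)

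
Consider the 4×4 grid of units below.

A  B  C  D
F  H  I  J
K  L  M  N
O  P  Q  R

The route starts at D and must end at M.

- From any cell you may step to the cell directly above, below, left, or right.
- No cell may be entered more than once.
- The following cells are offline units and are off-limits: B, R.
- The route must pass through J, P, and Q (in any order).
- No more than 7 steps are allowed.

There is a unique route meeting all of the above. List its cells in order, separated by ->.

D -> J -> I -> H -> L -> P -> Q -> M

The 7-move cap with required stops at J, P, Q leaves no slack for detours.
Route from D: down to J, 2× left (reaching H), 2× down (reaching P), right to Q, up to M — 7 moves in all.
Check: all required cells visited; 7 ≤ 7 moves.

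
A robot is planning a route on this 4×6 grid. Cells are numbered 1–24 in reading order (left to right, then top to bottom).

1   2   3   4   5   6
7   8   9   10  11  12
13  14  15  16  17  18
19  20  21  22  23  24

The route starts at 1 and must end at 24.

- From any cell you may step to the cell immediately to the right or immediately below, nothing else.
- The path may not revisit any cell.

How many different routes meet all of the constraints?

A right/down-only route from 1 to 24 makes exactly 3 down-moves and 5 right-moves in some order.
With no other constraints that would be C(8,3) = 56 routes.
That gives 56 routes.

56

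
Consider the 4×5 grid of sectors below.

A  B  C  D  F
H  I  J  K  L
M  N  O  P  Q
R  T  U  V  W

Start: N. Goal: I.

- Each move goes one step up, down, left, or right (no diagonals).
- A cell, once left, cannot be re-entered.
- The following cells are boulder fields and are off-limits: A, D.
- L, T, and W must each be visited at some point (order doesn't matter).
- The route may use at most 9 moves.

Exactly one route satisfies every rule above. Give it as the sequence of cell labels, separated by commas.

N, T, U, V, W, Q, L, K, J, I

The budget equals the shortest possible length, so every move has to be on a shortest route through the required cells.
Route from N: down 1 to T, right 3 to W, up 2 to L, left 3 to I — 9 moves in all.
Check: all required cells visited; 9 ≤ 9 moves.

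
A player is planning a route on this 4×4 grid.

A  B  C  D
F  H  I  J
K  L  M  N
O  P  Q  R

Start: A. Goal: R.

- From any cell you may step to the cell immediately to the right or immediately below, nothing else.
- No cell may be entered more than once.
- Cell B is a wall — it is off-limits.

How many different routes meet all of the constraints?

10

A right/down-only route from A to R makes exactly 3 down-moves and 3 right-moves in some order.
With no other constraints that would be C(6,3) = 20 routes.
Subtract routes through each blocked cell (inclusion–exclusion for overlaps): − through B: 10 → 10.
That gives 10 routes.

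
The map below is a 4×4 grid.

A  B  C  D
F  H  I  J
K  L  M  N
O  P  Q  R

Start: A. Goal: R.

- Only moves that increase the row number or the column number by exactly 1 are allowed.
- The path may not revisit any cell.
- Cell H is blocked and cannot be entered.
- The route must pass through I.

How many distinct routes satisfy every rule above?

A right/down-only route from A to R makes exactly 3 down-moves and 3 right-moves in some order.
With no other constraints that would be C(6,3) = 20 routes.
Split at I and multiply the segment counts (each segment already excludes blocked cells): A→I: 1; I→R: 3; product = 3.
That gives 3 routes.

3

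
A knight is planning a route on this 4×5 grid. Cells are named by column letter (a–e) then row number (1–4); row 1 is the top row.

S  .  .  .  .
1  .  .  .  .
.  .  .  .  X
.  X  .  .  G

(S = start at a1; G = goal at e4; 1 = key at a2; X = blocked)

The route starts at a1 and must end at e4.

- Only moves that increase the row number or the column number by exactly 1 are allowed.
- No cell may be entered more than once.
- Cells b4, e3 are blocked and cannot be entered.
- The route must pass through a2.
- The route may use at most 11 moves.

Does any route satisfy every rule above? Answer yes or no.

One route that works: a1 → a2 → a3 → b3 → c3 → c4 → d4 → e4.

yes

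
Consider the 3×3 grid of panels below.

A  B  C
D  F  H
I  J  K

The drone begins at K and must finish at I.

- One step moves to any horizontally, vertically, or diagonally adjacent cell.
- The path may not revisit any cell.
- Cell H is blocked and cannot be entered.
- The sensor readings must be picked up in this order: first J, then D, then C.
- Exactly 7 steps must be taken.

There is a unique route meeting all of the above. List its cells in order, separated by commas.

The waypoints must appear in the order J, D, C, with no cell reused.
Route from K: left to J, up-left to D, up to A, 2× right (reaching C), 2× down-left (reaching I) — 7 moves in all.
Check: order respected (J at step 1, D at step 2, C at step 5); 7 moves as required.

K, J, D, A, B, C, F, I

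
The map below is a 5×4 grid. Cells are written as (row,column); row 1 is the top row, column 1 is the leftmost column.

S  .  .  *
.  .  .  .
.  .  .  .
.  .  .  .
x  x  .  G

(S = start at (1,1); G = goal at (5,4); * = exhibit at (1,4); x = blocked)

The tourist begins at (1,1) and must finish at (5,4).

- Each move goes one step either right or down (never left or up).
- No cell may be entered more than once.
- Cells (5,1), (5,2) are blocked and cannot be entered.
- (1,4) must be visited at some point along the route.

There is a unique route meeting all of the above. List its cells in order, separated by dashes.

(1,1) - (1,2) - (1,3) - (1,4) - (2,4) - (3,4) - (4,4) - (5,4)

Moves only go right or down, so the column and row indices never decrease.
Route from (1,1): 3× right (reaching (1,4)), 4× down (reaching (5,4)) — 7 moves in all.
Check: all required cells visited.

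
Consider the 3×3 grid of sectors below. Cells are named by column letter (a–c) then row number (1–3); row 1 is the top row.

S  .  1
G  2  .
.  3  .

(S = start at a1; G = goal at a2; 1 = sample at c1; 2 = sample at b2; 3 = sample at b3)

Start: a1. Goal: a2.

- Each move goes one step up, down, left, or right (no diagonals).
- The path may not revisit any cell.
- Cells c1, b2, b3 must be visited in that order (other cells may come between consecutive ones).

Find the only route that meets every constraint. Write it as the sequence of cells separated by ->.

a1 -> b1 -> c1 -> c2 -> b2 -> b3 -> a3 -> a2

The waypoints must appear in the order c1, b2, b3, with no cell reused.
Route from a1: 2× right (reaching c1), down to c2, left to b2, down to b3, left to a3, up to a2 — 7 moves in all.
Check: order respected (1 at step 2, 2 at step 4, 3 at step 5).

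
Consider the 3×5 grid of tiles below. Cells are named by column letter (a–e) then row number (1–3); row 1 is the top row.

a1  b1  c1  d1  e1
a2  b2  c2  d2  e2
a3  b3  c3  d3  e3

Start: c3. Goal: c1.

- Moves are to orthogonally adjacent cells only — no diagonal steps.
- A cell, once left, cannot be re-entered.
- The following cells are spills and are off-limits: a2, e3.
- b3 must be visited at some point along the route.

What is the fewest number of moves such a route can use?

Any route passes through b3 somewhere between c3 and c1. Summing Manhattan distances along the two legs (c3 → b3 → c1) gives a lower bound of 1 + 3 = 4 moves.
A route of 4 moves achieves this: c3 → b3 → b2 → b1 → c1.
Since 4 matches the lower bound, it is optimal.

4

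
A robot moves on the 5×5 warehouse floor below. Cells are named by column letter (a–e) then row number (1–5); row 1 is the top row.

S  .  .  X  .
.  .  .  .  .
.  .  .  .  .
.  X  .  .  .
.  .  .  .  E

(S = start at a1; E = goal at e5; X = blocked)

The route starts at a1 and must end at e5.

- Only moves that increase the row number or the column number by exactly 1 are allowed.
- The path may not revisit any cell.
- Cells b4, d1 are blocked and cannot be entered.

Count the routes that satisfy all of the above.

49

A right/down-only route from a1 to e5 makes exactly 4 down-moves and 4 right-moves in some order.
With no other constraints that would be C(8,4) = 70 routes.
Subtract routes through each blocked cell (inclusion–exclusion for overlaps): − through d1: 5 − through b4: 16 → 49.
That gives 49 routes.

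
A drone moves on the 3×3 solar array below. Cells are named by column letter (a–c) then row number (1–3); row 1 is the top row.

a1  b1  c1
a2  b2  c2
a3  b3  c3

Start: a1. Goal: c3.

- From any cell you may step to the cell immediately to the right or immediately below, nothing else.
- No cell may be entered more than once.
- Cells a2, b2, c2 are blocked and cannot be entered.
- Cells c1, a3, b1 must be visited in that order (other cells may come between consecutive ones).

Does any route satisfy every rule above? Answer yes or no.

no

a3 lies to the left of c1, so going from c1 to a3 would need a leftward move — but moves only go right/down, so c1 cannot be visited before a3.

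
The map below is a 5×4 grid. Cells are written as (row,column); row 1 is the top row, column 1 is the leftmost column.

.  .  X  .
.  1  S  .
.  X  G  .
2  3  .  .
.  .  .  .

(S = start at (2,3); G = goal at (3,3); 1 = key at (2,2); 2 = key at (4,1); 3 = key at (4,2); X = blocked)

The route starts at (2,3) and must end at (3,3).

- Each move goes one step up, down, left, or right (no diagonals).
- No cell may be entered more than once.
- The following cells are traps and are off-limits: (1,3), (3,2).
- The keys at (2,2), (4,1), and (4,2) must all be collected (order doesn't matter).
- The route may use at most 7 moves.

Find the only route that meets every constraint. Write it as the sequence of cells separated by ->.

The 7-move cap with required stops at (2,2), (4,1), (4,2) leaves no slack for detours.
Route from (2,3): left 2 to (2,1), down 2 to (4,1), right 2 to (4,3), up 1 to (3,3) — 7 moves in all.
Check: all required cells visited; 7 ≤ 7 moves.

(2,3) -> (2,2) -> (2,1) -> (3,1) -> (4,1) -> (4,2) -> (4,3) -> (3,3)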